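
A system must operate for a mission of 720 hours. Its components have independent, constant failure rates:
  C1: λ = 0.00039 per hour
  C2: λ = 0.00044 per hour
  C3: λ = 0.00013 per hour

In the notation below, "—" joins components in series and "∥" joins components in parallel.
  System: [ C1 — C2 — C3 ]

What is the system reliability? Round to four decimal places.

0.5010

R(C1) = exp(−0.00039 × 720) = 0.755179
R(C2) = exp(−0.00044 × 720) = 0.728476
R(C3) = exp(−0.00013 × 720) = 0.910647
Series (C1, C2, and C3): 0.755179 × 0.728476 × 0.910647 = 0.5010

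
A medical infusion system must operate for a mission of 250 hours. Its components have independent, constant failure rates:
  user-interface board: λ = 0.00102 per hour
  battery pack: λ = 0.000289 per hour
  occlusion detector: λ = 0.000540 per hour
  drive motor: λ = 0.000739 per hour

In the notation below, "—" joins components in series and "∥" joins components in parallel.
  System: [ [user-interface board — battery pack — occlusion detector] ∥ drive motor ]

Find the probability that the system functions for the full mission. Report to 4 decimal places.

R(user-interface board) = exp(−0.00102 × 250) = 0.774916
R(battery pack) = exp(−0.000289 × 250) = 0.930298
R(occlusion detector) = exp(−0.000540 × 250) = 0.873716
R(drive motor) = exp(−0.000739 × 250) = 0.831312
Series (user-interface board, battery pack, and occlusion detector): 0.774916 × 0.930298 × 0.873716 = 0.629864
Parallel ([0.629864] and drive motor): 1 − (1 − 0.629864)(1 − 0.831312) = 0.9376

0.9376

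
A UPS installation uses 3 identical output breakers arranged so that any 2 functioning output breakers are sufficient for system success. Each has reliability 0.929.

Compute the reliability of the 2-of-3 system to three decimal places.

0.986

R = Σ_{i=2}^{3} C(3,i) p^i (1−p)^{3−i} with p = 0.929
C(3,2)·0.929^2·0.071^1 = 0.18383
C(3,3)·0.929^3·0.071^0 = 0.80177
Sum = 0.986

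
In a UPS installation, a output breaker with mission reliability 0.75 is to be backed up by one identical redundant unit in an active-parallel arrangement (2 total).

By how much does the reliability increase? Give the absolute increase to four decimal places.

0.1875

R_before = 0.75
R_after = 1 − (1 − 0.75)^2 = 0.9375
ΔR = 0.9375 − 0.75 = 0.1875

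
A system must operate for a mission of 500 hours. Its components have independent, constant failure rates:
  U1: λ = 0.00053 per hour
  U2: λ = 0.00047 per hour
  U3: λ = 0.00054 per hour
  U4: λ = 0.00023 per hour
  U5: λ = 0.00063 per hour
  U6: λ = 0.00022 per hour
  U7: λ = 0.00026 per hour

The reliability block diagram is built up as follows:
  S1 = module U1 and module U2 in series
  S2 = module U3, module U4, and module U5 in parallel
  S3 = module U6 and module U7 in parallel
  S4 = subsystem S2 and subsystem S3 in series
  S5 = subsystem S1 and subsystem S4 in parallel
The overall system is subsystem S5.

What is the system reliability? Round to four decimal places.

0.9923

R(U1) = exp(−0.00053 × 500) = 0.767206
R(U2) = exp(−0.00047 × 500) = 0.790571
R(U3) = exp(−0.00054 × 500) = 0.763379
R(U4) = exp(−0.00023 × 500) = 0.891366
R(U5) = exp(−0.00063 × 500) = 0.729789
R(U6) = exp(−0.00022 × 500) = 0.895834
R(U7) = exp(−0.00026 × 500) = 0.878095
Series (U1 and U2): 0.767206 × 0.790571 = 0.606531
Parallel (U3, U4, and U5): 1 − (1 − 0.763379)(1 − 0.891366)(1 − 0.729789) = 0.993054
Parallel (U6 and U7): 1 − (1 − 0.895834)(1 − 0.878095) = 0.987302
Series ([0.993054] and [0.987302]): 0.993054 × 0.987302 = 0.980444
Parallel ([0.606531] and [0.980444]): 1 − (1 − 0.606531)(1 − 0.980444) = 0.9923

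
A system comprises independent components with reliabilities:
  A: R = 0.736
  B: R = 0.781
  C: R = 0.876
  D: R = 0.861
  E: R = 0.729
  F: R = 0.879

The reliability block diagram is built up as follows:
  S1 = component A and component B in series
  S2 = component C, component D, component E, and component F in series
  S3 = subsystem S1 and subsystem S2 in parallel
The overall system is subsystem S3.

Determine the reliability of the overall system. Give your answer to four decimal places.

0.7803

Series (A and B): 0.736000 × 0.781000 = 0.574816
Series (C, D, E, and F): 0.876000 × 0.861000 × 0.729000 × 0.879000 = 0.483308
Parallel ([0.574816] and [0.483308]): 1 − (1 − 0.574816)(1 − 0.483308) = 0.7803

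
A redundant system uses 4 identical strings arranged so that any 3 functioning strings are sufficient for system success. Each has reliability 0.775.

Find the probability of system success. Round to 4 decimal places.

R = Σ_{i=3}^{4} C(4,i) p^i (1−p)^{4−i} with p = 0.775
C(4,3)·0.775^3·0.225^1 = 0.418936
C(4,4)·0.775^4·0.225^0 = 0.360750
Sum = 0.7797

0.7797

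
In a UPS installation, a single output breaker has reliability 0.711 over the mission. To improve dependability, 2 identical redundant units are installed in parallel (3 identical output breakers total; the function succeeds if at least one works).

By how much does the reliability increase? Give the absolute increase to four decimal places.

R_before = 0.711
R_after = 1 − (1 − 0.711)^3 = 0.9759
ΔR = 0.9759 − 0.711 = 0.2649

0.2649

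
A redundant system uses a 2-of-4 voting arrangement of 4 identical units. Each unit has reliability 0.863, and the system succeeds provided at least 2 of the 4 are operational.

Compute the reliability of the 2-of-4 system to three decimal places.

0.991

R = Σ_{i=2}^{4} C(4,i) p^i (1−p)^{4−i} with p = 0.863
C(4,2)·0.863^2·0.137^2 = 0.08387
C(4,3)·0.863^3·0.137^1 = 0.35222
C(4,4)·0.863^4·0.137^0 = 0.55468
Sum = 0.991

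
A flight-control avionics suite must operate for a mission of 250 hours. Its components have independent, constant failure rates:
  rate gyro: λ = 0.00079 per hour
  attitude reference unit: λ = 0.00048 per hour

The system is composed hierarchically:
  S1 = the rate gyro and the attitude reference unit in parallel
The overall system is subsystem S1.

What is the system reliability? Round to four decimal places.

0.9797

R(rate gyro) = exp(−0.00079 × 250) = 0.820780
R(attitude reference unit) = exp(−0.00048 × 250) = 0.886920
Parallel (rate gyro and attitude reference unit): 1 − (1 − 0.820780)(1 − 0.886920) = 0.9797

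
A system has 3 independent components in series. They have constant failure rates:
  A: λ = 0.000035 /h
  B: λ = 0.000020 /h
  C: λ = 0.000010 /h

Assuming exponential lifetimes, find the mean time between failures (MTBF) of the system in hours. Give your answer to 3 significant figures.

15400

Series of exponential components: λ_sys = Σ λ_i
λ_sys = 0.000035 + 0.000020 + 0.000010 = 6.5000e-05 /h
MTBF = 1 / λ_sys = 15400 h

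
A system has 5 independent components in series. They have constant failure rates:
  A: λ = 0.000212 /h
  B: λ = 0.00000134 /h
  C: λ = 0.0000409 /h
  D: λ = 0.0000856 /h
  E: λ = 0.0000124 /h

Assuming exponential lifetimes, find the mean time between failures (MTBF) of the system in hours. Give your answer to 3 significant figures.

Series of exponential components: λ_sys = Σ λ_i
λ_sys = 0.000212 + 0.00000134 + 0.0000409 + 0.0000856 + 0.0000124 = 3.5224e-04 /h
MTBF = 1 / λ_sys = 2840 h

2840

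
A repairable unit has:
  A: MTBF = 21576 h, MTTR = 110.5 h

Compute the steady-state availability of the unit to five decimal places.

0.99490

A(A) = MTBF/(MTBF+MTTR) = 21576/(21576+110.5) = 0.99490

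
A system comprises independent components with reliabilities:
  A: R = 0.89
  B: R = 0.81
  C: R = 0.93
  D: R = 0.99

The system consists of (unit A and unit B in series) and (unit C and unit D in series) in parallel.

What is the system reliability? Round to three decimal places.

Series (A and B): 0.89000 × 0.81000 = 0.72090
Series (C and D): 0.93000 × 0.99000 = 0.92070
Parallel ([0.72090] and [0.92070]): 1 − (1 − 0.72090)(1 − 0.92070) = 0.978

0.978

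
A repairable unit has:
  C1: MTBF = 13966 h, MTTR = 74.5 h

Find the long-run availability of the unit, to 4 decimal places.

A(C1) = MTBF/(MTBF+MTTR) = 13966/(13966+74.5) = 0.9947

0.9947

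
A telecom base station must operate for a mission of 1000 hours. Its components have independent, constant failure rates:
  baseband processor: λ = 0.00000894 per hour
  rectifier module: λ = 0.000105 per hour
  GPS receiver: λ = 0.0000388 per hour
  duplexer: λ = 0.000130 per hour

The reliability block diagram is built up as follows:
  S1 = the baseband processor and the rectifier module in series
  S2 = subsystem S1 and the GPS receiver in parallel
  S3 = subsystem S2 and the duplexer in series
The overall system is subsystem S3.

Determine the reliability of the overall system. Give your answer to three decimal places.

0.874

R(baseband processor) = exp(−0.00000894 × 1000) = 0.99110
R(rectifier module) = exp(−0.000105 × 1000) = 0.90032
R(GPS receiver) = exp(−0.0000388 × 1000) = 0.96194
R(duplexer) = exp(−0.000130 × 1000) = 0.87810
Series (baseband processor and rectifier module): 0.99110 × 0.90032 = 0.89231
Parallel ([0.89231] and GPS receiver): 1 − (1 − 0.89231)(1 − 0.96194) = 0.99590
Series ([0.99590] and duplexer): 0.99590 × 0.87810 = 0.874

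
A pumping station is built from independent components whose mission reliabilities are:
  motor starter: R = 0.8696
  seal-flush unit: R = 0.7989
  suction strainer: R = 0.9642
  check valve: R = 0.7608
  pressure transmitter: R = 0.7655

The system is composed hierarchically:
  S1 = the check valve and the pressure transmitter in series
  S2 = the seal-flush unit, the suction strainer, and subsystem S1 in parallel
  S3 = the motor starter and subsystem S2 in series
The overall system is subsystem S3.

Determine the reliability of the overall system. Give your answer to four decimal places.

0.8670

Series (check valve and pressure transmitter): 0.760800 × 0.765500 = 0.582392
Parallel (seal-flush unit, suction strainer, and [0.582392]): 1 − (1 − 0.798900)(1 − 0.964200)(1 − 0.582392) = 0.996993
Series (motor starter and [0.996993]): 0.869600 × 0.996993 = 0.8670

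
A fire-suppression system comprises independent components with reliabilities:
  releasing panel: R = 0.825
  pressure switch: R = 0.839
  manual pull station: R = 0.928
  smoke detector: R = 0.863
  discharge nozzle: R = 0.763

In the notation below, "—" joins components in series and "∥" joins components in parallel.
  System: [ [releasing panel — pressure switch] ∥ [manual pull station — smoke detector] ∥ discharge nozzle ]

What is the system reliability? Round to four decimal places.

Series (releasing panel and pressure switch): 0.825000 × 0.839000 = 0.692175
Series (manual pull station and smoke detector): 0.928000 × 0.863000 = 0.800864
Parallel ([0.692175], [0.800864], and discharge nozzle): 1 − (1 − 0.692175)(1 − 0.800864)(1 − 0.763000) = 0.9855

0.9855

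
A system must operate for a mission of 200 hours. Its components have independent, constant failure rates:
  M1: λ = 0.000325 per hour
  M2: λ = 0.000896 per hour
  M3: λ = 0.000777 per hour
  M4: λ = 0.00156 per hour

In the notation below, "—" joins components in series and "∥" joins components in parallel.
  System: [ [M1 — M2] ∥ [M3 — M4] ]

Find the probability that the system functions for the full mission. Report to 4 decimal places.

0.9191

R(M1) = exp(−0.000325 × 200) = 0.937067
R(M2) = exp(−0.000896 × 200) = 0.835939
R(M3) = exp(−0.000777 × 200) = 0.856073
R(M4) = exp(−0.00156 × 200) = 0.731982
Series (M1 and M2): 0.937067 × 0.835939 = 0.783331
Series (M3 and M4): 0.856073 × 0.731982 = 0.626630
Parallel ([0.783331] and [0.626630]): 1 − (1 − 0.783331)(1 − 0.626630) = 0.9191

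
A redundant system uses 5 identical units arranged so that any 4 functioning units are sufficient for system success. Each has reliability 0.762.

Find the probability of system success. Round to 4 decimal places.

R = Σ_{i=4}^{5} C(5,i) p^i (1−p)^{5−i} with p = 0.762
C(5,4)·0.762^4·0.238^1 = 0.401205
C(5,5)·0.762^5·0.238^0 = 0.256906
Sum = 0.6581

0.6581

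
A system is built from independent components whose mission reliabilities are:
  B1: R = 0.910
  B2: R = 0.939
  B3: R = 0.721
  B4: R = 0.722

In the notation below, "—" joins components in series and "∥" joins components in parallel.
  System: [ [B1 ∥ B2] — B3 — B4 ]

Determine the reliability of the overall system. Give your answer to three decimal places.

Parallel (B1 and B2): 1 − (1 − 0.91000)(1 − 0.93900) = 0.99451
Series ([0.99451], B3, and B4): 0.99451 × 0.72100 × 0.72200 = 0.518

0.518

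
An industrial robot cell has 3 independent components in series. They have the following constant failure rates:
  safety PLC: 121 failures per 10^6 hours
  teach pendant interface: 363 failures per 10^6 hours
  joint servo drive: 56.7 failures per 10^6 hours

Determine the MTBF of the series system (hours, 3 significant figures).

Series of exponential components: λ_sys = Σ λ_i
λ_sys = 0.000121 + 0.000363 + 0.0000567 = 5.4070e-04 /h
MTBF = 1 / λ_sys = 1850 h

1850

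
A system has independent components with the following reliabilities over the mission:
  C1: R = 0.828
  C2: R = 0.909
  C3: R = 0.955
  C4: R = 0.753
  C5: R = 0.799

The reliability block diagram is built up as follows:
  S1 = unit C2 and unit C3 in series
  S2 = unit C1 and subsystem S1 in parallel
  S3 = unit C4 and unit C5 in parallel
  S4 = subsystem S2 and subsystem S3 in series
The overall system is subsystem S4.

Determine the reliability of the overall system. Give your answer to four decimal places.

0.9288

Series (C2 and C3): 0.909000 × 0.955000 = 0.868095
Parallel (C1 and [0.868095]): 1 − (1 − 0.828000)(1 − 0.868095) = 0.977312
Parallel (C4 and C5): 1 − (1 − 0.753000)(1 − 0.799000) = 0.950353
Series ([0.977312] and [0.950353]): 0.977312 × 0.950353 = 0.9288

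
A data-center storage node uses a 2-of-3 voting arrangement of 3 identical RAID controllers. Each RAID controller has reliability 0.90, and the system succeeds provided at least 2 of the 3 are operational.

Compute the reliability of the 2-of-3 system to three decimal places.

0.972

R = Σ_{i=2}^{3} C(3,i) p^i (1−p)^{3−i} with p = 0.90
C(3,2)·0.90^2·0.10^1 = 0.24300
C(3,3)·0.90^3·0.10^0 = 0.72900
Sum = 0.972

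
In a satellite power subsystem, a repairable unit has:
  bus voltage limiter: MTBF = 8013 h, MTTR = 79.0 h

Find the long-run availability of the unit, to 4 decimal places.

A(bus voltage limiter) = MTBF/(MTBF+MTTR) = 8013/(8013+79.0) = 0.9902

0.9902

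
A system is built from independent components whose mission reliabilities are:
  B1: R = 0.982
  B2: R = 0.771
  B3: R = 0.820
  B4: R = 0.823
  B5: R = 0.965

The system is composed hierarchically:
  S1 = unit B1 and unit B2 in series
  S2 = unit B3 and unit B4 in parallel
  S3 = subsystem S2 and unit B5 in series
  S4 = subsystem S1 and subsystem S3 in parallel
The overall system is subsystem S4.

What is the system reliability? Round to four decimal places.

Series (B1 and B2): 0.982000 × 0.771000 = 0.757122
Parallel (B3 and B4): 1 − (1 − 0.820000)(1 − 0.823000) = 0.968140
Series ([0.968140] and B5): 0.968140 × 0.965000 = 0.934255
Parallel ([0.757122] and [0.934255]): 1 − (1 − 0.757122)(1 − 0.934255) = 0.9840

0.9840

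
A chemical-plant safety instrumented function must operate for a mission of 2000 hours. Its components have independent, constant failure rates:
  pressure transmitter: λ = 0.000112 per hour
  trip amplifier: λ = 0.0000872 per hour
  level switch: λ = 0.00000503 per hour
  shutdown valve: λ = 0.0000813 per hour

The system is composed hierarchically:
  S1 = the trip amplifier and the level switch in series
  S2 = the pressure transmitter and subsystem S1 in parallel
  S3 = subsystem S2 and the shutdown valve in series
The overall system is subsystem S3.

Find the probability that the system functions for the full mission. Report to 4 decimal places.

0.8212

R(pressure transmitter) = exp(−0.000112 × 2000) = 0.799315
R(trip amplifier) = exp(−0.0000872 × 2000) = 0.839961
R(level switch) = exp(−0.00000503 × 2000) = 0.989990
R(shutdown valve) = exp(−0.0000813 × 2000) = 0.849931
Series (trip amplifier and level switch): 0.839961 × 0.989990 = 0.831553
Parallel (pressure transmitter and [0.831553]): 1 − (1 − 0.799315)(1 − 0.831553) = 0.966195
Series ([0.966195] and shutdown valve): 0.966195 × 0.849931 = 0.8212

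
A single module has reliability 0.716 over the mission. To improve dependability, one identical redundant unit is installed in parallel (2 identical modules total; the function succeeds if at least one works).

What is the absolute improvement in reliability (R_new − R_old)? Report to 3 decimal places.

0.203

R_before = 0.716
R_after = 1 − (1 − 0.716)^2 = 0.919
ΔR = 0.919 − 0.716 = 0.203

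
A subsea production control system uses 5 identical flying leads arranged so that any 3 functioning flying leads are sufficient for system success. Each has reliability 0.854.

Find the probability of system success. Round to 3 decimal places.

0.975

R = Σ_{i=3}^{5} C(5,i) p^i (1−p)^{5−i} with p = 0.854
C(5,3)·0.854^3·0.146^2 = 0.13276
C(5,4)·0.854^4·0.146^1 = 0.38829
C(5,5)·0.854^5·0.146^0 = 0.45424
Sum = 0.975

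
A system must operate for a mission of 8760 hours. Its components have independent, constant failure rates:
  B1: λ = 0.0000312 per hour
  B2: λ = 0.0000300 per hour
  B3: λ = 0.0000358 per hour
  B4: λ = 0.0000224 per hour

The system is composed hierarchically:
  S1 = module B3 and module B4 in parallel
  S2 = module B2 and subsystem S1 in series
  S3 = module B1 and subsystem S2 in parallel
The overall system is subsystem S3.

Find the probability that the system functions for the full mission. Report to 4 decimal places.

R(B1) = exp(−0.0000312 × 8760) = 0.760855
R(B2) = exp(−0.0000300 × 8760) = 0.768896
R(B3) = exp(−0.0000358 × 8760) = 0.730805
R(B4) = exp(−0.0000224 × 8760) = 0.821828
Parallel (B3 and B4): 1 − (1 − 0.730805)(1 − 0.821828) = 0.952037
Series (B2 and [0.952037]): 0.768896 × 0.952037 = 0.732017
Parallel (B1 and [0.732017]): 1 − (1 − 0.760855)(1 − 0.732017) = 0.9359

0.9359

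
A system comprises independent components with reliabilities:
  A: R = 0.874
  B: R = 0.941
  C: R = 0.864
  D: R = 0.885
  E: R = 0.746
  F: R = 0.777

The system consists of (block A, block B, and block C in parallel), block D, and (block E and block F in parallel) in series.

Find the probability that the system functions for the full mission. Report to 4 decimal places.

0.8340

Parallel (A, B, and C): 1 − (1 − 0.874000)(1 − 0.941000)(1 − 0.864000) = 0.998989
Parallel (E and F): 1 − (1 − 0.746000)(1 − 0.777000) = 0.943358
Series ([0.998989], D, and [0.943358]): 0.998989 × 0.885000 × 0.943358 = 0.8340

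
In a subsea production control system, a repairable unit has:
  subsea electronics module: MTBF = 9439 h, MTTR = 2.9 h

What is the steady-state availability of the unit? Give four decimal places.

A(subsea electronics module) = MTBF/(MTBF+MTTR) = 9439/(9439+2.9) = 0.9997

0.9997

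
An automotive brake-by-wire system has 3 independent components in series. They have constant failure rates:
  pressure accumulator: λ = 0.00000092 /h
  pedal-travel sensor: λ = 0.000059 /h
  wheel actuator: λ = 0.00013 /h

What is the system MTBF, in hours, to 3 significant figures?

Series of exponential components: λ_sys = Σ λ_i
λ_sys = 0.00000092 + 0.000059 + 0.00013 = 1.8992e-04 /h
MTBF = 1 / λ_sys = 5270 h

5270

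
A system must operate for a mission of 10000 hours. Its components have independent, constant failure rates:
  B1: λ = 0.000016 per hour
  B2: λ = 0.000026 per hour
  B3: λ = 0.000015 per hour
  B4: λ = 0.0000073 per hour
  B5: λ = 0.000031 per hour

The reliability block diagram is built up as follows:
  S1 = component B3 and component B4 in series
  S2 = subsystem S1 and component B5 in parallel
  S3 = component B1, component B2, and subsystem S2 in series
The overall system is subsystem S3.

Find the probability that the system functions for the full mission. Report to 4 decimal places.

0.6220

R(B1) = exp(−0.000016 × 10000) = 0.852144
R(B2) = exp(−0.000026 × 10000) = 0.771052
R(B3) = exp(−0.000015 × 10000) = 0.860708
R(B4) = exp(−0.0000073 × 10000) = 0.929601
R(B5) = exp(−0.000031 × 10000) = 0.733447
Series (B3 and B4): 0.860708 × 0.929601 = 0.800115
Parallel ([0.800115] and B5): 1 − (1 − 0.800115)(1 − 0.733447) = 0.946720
Series (B1, B2, and [0.946720]): 0.852144 × 0.771052 × 0.946720 = 0.6220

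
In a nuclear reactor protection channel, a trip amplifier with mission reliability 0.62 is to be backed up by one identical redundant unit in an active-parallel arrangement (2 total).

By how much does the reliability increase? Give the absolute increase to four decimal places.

R_before = 0.62
R_after = 1 − (1 − 0.62)^2 = 0.8556
ΔR = 0.8556 − 0.62 = 0.2356

0.2356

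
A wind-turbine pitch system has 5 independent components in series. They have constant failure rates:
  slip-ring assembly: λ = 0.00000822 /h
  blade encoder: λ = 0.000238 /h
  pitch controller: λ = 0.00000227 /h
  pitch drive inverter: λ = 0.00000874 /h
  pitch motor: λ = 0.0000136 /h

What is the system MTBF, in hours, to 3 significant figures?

Series of exponential components: λ_sys = Σ λ_i
λ_sys = 0.00000822 + 0.000238 + 0.00000227 + 0.00000874 + 0.0000136 = 2.7083e-04 /h
MTBF = 1 / λ_sys = 3690 h

3690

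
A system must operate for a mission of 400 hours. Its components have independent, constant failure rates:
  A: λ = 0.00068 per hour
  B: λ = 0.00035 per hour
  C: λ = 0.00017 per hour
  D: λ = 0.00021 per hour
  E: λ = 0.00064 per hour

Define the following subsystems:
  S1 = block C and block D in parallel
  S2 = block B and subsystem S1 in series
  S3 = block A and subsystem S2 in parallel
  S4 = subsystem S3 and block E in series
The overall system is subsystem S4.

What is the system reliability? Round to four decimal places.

0.7492

R(A) = exp(−0.00068 × 400) = 0.761854
R(B) = exp(−0.00035 × 400) = 0.869358
R(C) = exp(−0.00017 × 400) = 0.934260
R(D) = exp(−0.00021 × 400) = 0.919431
R(E) = exp(−0.00064 × 400) = 0.774142
Parallel (C and D): 1 − (1 − 0.934260)(1 − 0.919431) = 0.994703
Series (B and [0.994703]): 0.869358 × 0.994703 = 0.864753
Parallel (A and [0.864753]): 1 − (1 − 0.761854)(1 − 0.864753) = 0.967791
Series ([0.967791] and E): 0.967791 × 0.774142 = 0.7492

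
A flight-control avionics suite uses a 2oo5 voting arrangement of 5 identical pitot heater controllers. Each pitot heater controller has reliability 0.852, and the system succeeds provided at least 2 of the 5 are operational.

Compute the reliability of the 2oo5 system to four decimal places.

R = Σ_{i=2}^{5} C(5,i) p^i (1−p)^{5−i} with p = 0.852
C(5,2)·0.852^2·0.148^3 = 0.023532
C(5,3)·0.852^3·0.148^2 = 0.135470
C(5,4)·0.852^4·0.148^1 = 0.389933
C(5,5)·0.852^5·0.148^0 = 0.448950
Sum = 0.9979

0.9979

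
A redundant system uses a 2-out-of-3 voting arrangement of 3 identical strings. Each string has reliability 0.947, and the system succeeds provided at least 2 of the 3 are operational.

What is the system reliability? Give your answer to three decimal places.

R = Σ_{i=2}^{3} C(3,i) p^i (1−p)^{3−i} with p = 0.947
C(3,2)·0.947^2·0.053^1 = 0.14259
C(3,3)·0.947^3·0.053^0 = 0.84928
Sum = 0.992

0.992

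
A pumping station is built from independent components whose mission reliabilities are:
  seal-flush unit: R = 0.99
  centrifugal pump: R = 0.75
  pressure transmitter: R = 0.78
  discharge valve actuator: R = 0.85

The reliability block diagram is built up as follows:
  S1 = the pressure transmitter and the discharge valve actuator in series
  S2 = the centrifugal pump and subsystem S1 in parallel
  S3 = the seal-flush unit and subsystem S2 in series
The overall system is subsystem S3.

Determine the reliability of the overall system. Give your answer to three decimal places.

Series (pressure transmitter and discharge valve actuator): 0.78000 × 0.85000 = 0.66300
Parallel (centrifugal pump and [0.66300]): 1 − (1 − 0.75000)(1 − 0.66300) = 0.91575
Series (seal-flush unit and [0.91575]): 0.99000 × 0.91575 = 0.907

0.907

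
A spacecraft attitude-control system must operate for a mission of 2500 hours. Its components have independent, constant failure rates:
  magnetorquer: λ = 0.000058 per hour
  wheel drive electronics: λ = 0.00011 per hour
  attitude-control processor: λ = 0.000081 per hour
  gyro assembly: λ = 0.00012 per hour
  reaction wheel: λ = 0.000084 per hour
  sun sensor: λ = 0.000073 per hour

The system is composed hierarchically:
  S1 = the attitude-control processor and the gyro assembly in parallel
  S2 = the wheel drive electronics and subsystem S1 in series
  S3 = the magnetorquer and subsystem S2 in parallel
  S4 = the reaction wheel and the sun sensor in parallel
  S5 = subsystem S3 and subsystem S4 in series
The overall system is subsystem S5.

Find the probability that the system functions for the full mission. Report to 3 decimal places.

R(magnetorquer) = exp(−0.000058 × 2500) = 0.86502
R(wheel drive electronics) = exp(−0.00011 × 2500) = 0.75957
R(attitude-control processor) = exp(−0.000081 × 2500) = 0.81669
R(gyro assembly) = exp(−0.00012 × 2500) = 0.74082
R(reaction wheel) = exp(−0.000084 × 2500) = 0.81058
R(sun sensor) = exp(−0.000073 × 2500) = 0.83318
Parallel (attitude-control processor and gyro assembly): 1 − (1 − 0.81669)(1 − 0.74082) = 0.95249
Series (wheel drive electronics and [0.95249]): 0.75957 × 0.95249 = 0.72348
Parallel (magnetorquer and [0.72348]): 1 − (1 − 0.86502)(1 − 0.72348) = 0.96268
Parallel (reaction wheel and sun sensor): 1 − (1 − 0.81058)(1 − 0.83318) = 0.96840
Series ([0.96268] and [0.96840]): 0.96268 × 0.96840 = 0.932

0.932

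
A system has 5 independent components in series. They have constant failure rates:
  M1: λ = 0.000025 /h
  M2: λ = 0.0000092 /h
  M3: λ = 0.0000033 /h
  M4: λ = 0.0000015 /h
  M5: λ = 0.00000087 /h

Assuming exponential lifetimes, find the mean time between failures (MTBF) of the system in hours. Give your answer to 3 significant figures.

Series of exponential components: λ_sys = Σ λ_i
λ_sys = 0.000025 + 0.0000092 + 0.0000033 + 0.0000015 + 0.00000087 = 3.9870e-05 /h
MTBF = 1 / λ_sys = 25100 h

25100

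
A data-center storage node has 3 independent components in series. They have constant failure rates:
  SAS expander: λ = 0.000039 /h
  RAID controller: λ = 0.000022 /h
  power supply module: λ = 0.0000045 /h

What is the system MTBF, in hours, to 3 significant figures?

Series of exponential components: λ_sys = Σ λ_i
λ_sys = 0.000039 + 0.000022 + 0.0000045 = 6.5500e-05 /h
MTBF = 1 / λ_sys = 15300 h

15300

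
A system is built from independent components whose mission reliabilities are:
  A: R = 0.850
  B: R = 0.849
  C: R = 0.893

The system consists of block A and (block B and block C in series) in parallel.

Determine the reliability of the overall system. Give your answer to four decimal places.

Series (B and C): 0.849000 × 0.893000 = 0.758157
Parallel (A and [0.758157]): 1 − (1 − 0.850000)(1 − 0.758157) = 0.9637

0.9637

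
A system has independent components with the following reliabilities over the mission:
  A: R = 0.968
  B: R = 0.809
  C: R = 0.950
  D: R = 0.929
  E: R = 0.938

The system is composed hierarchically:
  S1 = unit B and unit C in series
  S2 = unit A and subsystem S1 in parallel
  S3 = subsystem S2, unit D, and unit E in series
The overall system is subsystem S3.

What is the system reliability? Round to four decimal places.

Series (B and C): 0.809000 × 0.950000 = 0.768550
Parallel (A and [0.768550]): 1 − (1 − 0.968000)(1 − 0.768550) = 0.992594
Series ([0.992594], D, and E): 0.992594 × 0.929000 × 0.938000 = 0.8649

0.8649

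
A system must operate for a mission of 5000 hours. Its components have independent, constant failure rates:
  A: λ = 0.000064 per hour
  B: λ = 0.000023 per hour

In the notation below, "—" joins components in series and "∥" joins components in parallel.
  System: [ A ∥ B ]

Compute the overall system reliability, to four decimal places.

0.9703

R(A) = exp(−0.000064 × 5000) = 0.726149
R(B) = exp(−0.000023 × 5000) = 0.891366
Parallel (A and B): 1 − (1 − 0.726149)(1 − 0.891366) = 0.9703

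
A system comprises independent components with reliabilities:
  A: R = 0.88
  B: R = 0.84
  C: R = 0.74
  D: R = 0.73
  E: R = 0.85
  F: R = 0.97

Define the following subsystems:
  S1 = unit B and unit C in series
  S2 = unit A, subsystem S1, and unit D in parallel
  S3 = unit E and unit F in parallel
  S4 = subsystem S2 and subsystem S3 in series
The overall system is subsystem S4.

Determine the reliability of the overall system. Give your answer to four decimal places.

0.9833

Series (B and C): 0.840000 × 0.740000 = 0.621600
Parallel (A, [0.621600], and D): 1 − (1 − 0.880000)(1 − 0.621600)(1 − 0.730000) = 0.987740
Parallel (E and F): 1 − (1 − 0.850000)(1 − 0.970000) = 0.995500
Series ([0.987740] and [0.995500]): 0.987740 × 0.995500 = 0.9833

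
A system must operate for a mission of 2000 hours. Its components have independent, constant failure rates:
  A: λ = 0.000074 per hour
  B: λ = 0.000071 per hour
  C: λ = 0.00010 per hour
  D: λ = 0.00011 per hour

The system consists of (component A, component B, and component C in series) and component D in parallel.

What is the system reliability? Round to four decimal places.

R(A) = exp(−0.000074 × 2000) = 0.862431
R(B) = exp(−0.000071 × 2000) = 0.867621
R(C) = exp(−0.00010 × 2000) = 0.818731
R(D) = exp(−0.00011 × 2000) = 0.802519
Series (A, B, and C): 0.862431 × 0.867621 × 0.818731 = 0.612626
Parallel ([0.612626] and D): 1 − (1 − 0.612626)(1 − 0.802519) = 0.9235

0.9235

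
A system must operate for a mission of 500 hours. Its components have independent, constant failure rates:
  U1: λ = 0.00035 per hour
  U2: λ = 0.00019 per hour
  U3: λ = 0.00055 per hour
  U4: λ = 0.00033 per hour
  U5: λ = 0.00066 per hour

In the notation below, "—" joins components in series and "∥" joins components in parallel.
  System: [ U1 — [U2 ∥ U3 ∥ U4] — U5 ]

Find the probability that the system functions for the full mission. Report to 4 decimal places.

R(U1) = exp(−0.00035 × 500) = 0.839457
R(U2) = exp(−0.00019 × 500) = 0.909373
R(U3) = exp(−0.00055 × 500) = 0.759572
R(U4) = exp(−0.00033 × 500) = 0.847894
R(U5) = exp(−0.00066 × 500) = 0.718924
Parallel (U2, U3, and U4): 1 − (1 − 0.909373)(1 − 0.759572)(1 − 0.847894) = 0.996686
Series (U1, [0.996686], and U5): 0.839457 × 0.996686 × 0.718924 = 0.6015

0.6015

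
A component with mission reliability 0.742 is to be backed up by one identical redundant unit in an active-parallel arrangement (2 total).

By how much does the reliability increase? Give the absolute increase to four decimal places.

R_before = 0.742
R_after = 1 − (1 − 0.742)^2 = 0.9334
ΔR = 0.9334 − 0.742 = 0.1914

0.1914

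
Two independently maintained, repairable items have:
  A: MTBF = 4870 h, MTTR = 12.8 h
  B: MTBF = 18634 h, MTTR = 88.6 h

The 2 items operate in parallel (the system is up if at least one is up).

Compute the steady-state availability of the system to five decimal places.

0.99999

A(A) = MTBF/(MTBF+MTTR) = 4870/(4870+12.8) = 0.997379
A(B) = MTBF/(MTBF+MTTR) = 18634/(18634+88.6) = 0.995268
Parallel availability: 1 − (1 − 0.997379)(1 − 0.995268) = 0.99999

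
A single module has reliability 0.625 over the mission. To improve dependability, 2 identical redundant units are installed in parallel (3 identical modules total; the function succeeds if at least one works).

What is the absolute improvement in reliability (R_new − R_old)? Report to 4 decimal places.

0.3223

R_before = 0.625
R_after = 1 − (1 − 0.625)^3 = 0.9473
ΔR = 0.9473 − 0.625 = 0.3223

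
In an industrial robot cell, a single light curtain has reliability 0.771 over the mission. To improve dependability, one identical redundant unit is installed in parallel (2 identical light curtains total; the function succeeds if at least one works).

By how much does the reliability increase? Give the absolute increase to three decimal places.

0.177

R_before = 0.771
R_after = 1 − (1 − 0.771)^2 = 0.948
ΔR = 0.948 − 0.771 = 0.177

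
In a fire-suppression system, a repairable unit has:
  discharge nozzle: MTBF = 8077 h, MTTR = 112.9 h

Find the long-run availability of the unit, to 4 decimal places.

0.9862

A(discharge nozzle) = MTBF/(MTBF+MTTR) = 8077/(8077+112.9) = 0.9862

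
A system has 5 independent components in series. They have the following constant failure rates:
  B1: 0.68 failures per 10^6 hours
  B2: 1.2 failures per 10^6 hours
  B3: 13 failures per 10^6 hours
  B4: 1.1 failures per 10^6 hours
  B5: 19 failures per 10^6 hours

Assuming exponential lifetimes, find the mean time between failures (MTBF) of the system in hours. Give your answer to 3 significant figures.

Series of exponential components: λ_sys = Σ λ_i
λ_sys = 0.00000068 + 0.0000012 + 0.000013 + 0.0000011 + 0.000019 = 3.4980e-05 /h
MTBF = 1 / λ_sys = 28600 h

28600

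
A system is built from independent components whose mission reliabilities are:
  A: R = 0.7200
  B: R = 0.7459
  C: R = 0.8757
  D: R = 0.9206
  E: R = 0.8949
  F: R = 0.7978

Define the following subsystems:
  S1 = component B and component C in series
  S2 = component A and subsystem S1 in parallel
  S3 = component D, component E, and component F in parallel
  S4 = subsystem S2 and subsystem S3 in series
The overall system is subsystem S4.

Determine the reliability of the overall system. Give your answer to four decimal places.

Series (B and C): 0.745900 × 0.875700 = 0.653185
Parallel (A and [0.653185]): 1 − (1 − 0.720000)(1 − 0.653185) = 0.902892
Parallel (D, E, and F): 1 − (1 − 0.920600)(1 − 0.894900)(1 − 0.797800) = 0.998313
Series ([0.902892] and [0.998313]): 0.902892 × 0.998313 = 0.9014

0.9014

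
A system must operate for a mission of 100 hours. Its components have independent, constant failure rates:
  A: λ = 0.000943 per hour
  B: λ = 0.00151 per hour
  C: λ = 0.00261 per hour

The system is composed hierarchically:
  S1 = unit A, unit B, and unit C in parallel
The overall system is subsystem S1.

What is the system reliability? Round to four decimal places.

R(A) = exp(−0.000943 × 100) = 0.910010
R(B) = exp(−0.00151 × 100) = 0.859848
R(C) = exp(−0.00261 × 100) = 0.770281
Parallel (A, B, and C): 1 − (1 − 0.910010)(1 − 0.859848)(1 − 0.770281) = 0.9971

0.9971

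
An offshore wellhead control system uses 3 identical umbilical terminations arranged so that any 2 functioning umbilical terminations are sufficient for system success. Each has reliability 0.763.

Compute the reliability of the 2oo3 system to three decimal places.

R = Σ_{i=2}^{3} C(3,i) p^i (1−p)^{3−i} with p = 0.763
C(3,2)·0.763^2·0.237^1 = 0.41392
C(3,3)·0.763^3·0.237^0 = 0.44419
Sum = 0.858

0.858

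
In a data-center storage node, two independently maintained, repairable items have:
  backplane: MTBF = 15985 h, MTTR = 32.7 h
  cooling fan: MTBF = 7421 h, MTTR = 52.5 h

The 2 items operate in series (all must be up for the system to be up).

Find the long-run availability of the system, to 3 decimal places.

A(backplane) = MTBF/(MTBF+MTTR) = 15985/(15985+32.7) = 0.997959
A(cooling fan) = MTBF/(MTBF+MTTR) = 7421/(7421+52.5) = 0.992975
Series availability: 0.997959 × 0.992975 = 0.991

0.991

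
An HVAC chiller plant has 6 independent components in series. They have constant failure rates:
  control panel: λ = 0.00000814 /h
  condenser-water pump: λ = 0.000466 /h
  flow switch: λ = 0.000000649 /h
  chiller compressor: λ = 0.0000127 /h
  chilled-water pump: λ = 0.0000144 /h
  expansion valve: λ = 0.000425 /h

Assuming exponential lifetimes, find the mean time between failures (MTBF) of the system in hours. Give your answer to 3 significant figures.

1080

Series of exponential components: λ_sys = Σ λ_i
λ_sys = 0.00000814 + 0.000466 + 0.000000649 + 0.0000127 + 0.0000144 + 0.000425 = 9.2689e-04 /h
MTBF = 1 / λ_sys = 1080 h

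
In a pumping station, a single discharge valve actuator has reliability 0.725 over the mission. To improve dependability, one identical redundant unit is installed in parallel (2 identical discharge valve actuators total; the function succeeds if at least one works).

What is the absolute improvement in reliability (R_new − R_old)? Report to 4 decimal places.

0.1994

R_before = 0.725
R_after = 1 − (1 − 0.725)^2 = 0.9244
ΔR = 0.9244 − 0.725 = 0.1994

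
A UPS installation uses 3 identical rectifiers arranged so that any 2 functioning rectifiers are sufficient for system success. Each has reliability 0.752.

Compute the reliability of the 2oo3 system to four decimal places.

R = Σ_{i=2}^{3} C(3,i) p^i (1−p)^{3−i} with p = 0.752
C(3,2)·0.752^2·0.248^1 = 0.420735
C(3,3)·0.752^3·0.248^0 = 0.425259
Sum = 0.8460

0.8460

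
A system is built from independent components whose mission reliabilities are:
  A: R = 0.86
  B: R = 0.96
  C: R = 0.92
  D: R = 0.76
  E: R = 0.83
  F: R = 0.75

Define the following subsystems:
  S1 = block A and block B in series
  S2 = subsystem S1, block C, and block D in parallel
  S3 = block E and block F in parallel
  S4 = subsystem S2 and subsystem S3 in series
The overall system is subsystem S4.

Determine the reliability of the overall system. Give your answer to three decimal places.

0.954

Series (A and B): 0.86000 × 0.96000 = 0.82560
Parallel ([0.82560], C, and D): 1 − (1 − 0.82560)(1 − 0.92000)(1 − 0.76000) = 0.99665
Parallel (E and F): 1 − (1 − 0.83000)(1 − 0.75000) = 0.95750
Series ([0.99665] and [0.95750]): 0.99665 × 0.95750 = 0.954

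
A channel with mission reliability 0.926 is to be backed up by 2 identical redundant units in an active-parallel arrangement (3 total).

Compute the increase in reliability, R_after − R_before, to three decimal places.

0.074

R_before = 0.926
R_after = 1 − (1 − 0.926)^3 = 1.000
ΔR = 1.000 − 0.926 = 0.074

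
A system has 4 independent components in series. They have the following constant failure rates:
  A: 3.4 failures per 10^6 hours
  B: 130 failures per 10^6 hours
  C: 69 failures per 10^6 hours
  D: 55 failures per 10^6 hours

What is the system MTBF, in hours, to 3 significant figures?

3890

Series of exponential components: λ_sys = Σ λ_i
λ_sys = 0.0000034 + 0.00013 + 0.000069 + 0.000055 = 2.5740e-04 /h
MTBF = 1 / λ_sys = 3890 h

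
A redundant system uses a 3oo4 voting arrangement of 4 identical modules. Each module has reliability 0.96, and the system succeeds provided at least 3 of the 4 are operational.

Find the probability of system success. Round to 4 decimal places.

R = Σ_{i=3}^{4} C(4,i) p^i (1−p)^{4−i} with p = 0.96
C(4,3)·0.96^3·0.04^1 = 0.141558
C(4,4)·0.96^4·0.04^0 = 0.849347
Sum = 0.9909

0.9909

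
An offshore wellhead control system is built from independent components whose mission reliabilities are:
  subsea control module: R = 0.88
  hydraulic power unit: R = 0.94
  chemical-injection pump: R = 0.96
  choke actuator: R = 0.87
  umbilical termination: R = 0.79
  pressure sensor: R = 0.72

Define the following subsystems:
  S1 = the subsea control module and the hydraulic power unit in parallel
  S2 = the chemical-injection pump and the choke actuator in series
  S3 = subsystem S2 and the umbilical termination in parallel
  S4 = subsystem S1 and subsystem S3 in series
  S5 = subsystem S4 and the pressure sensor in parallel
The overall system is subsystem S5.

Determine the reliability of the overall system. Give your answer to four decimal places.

0.9884

Parallel (subsea control module and hydraulic power unit): 1 − (1 − 0.880000)(1 − 0.940000) = 0.992800
Series (chemical-injection pump and choke actuator): 0.960000 × 0.870000 = 0.835200
Parallel ([0.835200] and umbilical termination): 1 − (1 − 0.835200)(1 − 0.790000) = 0.965392
Series ([0.992800] and [0.965392]): 0.992800 × 0.965392 = 0.958441
Parallel ([0.958441] and pressure sensor): 1 − (1 − 0.958441)(1 − 0.720000) = 0.9884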